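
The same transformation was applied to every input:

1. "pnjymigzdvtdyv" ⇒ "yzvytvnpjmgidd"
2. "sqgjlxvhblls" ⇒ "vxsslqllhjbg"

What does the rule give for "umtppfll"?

tupplmfl

What's happening: sort the characters into reverse alphabetical order, then swap each adjacent pair of characters (1↔2, 3↔4, ...).
On "umtppfll": the first step gives "utppmllf", and the second then gives "tupplmfl".
(Check on "sqgjlxvhblls": → "xvssqllljhgb" → "vxsslqllhjbg" ✓)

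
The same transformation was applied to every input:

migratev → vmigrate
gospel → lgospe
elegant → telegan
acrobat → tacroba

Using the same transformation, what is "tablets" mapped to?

stablet

Rule — move the last character to the front.
"tablets" → "stablet".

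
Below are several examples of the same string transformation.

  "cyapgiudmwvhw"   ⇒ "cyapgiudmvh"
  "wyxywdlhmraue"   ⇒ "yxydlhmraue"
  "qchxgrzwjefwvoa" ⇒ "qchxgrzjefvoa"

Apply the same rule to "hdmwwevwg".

In each case the input is transformed by: remove every "w".
So "hdmwwevwg" becomes "hdmevg".

hdmevg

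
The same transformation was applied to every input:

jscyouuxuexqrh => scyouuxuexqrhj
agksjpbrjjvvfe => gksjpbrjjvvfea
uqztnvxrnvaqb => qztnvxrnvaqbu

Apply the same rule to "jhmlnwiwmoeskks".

hmlnwiwmoeskksj

The transformation: move the first character to the end.
"jhmlnwiwmoeskks" → "hmlnwiwmoeskksj".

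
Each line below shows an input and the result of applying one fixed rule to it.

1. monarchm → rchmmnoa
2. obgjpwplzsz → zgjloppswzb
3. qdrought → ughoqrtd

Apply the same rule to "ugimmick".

Looking at the pairs, the operation is to sort the characters into alphabetical order, then swap the first and last characters.
For "ugimmick" the result is "ugiikmmc".

ugiikmmc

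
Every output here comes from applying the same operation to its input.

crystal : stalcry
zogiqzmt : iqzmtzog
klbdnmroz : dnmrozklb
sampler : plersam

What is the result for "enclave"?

laveenc

Looking at the pairs, the operation is to move the first 3 characters to the end (rotate left by 3).
Applying that to "enclave" gives "laveenc".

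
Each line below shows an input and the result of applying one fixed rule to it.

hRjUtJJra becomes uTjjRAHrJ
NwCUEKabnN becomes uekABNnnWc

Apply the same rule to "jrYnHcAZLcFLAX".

Looking at the pairs, the operation is to move the first 3 characters to the end (rotate left by 3), then flip the case of every letter.
"jrYnHcAZLcFLAX" → "nHcAZLcFLAXjrY" → "NhCazlCflaxJRy".
(Check on "NwCUEKabnN": → "UEKabnNNwC" → "uekABNnnWc" ✓)

NhCazlCflaxJRy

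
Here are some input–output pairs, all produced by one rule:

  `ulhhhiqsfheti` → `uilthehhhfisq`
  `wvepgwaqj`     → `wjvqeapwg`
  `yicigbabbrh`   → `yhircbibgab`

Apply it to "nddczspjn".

nndjdpcsz

In each case the input is transformed by: take characters alternately from the front and the back (1st, last, 2nd, 2nd-last, ...).
So "nddczspjn" becomes "nndjdpcsz".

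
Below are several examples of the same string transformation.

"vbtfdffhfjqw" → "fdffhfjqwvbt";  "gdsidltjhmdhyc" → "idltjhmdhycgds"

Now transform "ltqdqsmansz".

dqsmanszltq

The pattern: move the first 3 characters to the end (rotate left by 3).
So "ltqdqsmansz" becomes "dqsmanszltq".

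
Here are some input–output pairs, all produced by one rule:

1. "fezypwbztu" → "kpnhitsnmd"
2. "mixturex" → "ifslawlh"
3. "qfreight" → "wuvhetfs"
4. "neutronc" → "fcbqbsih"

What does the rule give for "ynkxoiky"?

cwymmbyl

Each output is the input with this applied: shift every letter 12 places backward in the alphabet (wrapping around), then swap the front and back halves of the string.
Applying both steps to "ynkxoiky": "mbylcwym", then "cwymmbyl".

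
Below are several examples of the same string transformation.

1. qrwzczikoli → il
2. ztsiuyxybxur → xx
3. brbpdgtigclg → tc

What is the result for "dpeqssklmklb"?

kk

Looking at the pairs, the operation is to keep one character in every 3, starting at position 1 (positions 1st, 4th, 7th, ...), then keep only the last 2 characters.
Doing the same to "dpeqssklmklb": "kk".
(Check on "qrwzczikoli": → "qzil" → "il" ✓)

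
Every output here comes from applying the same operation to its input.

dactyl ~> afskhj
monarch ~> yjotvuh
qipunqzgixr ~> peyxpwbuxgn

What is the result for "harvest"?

Looking at the pairs, the operation is to shift every letter 7 places forward in the alphabet (wrapping around), then move the last 3 characters to the front (rotate right by 3).
For "harvest", step one produces "ohyclza"; step two turns that into "lzaohyc".

lzaohyc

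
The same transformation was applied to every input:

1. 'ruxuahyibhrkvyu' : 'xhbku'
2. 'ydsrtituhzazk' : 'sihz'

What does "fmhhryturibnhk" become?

Rule — keep one character in every 3, starting at position 3 (positions 3rd, 6th, 9th, ...).
"fmhhryturibnhk" → "hyrn".

hyrn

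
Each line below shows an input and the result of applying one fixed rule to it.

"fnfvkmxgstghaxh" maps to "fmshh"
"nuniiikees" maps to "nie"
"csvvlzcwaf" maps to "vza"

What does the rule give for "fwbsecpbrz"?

bcr

What's happening: keep one character in every 3, starting at position 3 (positions 3rd, 6th, 9th, ...).
"fwbsecpbrz" → "bcr".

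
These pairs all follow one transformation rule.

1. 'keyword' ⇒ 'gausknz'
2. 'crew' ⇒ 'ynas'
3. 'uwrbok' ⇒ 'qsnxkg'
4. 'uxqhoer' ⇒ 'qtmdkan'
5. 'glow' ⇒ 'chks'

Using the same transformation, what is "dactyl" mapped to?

zwypuh

The transformation: shift every letter 4 places backward in the alphabet (wrapping around).
On "dactyl" that produces "zwypuh".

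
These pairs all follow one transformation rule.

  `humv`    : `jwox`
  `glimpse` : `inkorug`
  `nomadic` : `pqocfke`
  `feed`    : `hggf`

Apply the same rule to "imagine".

The transformation: shift every letter 2 places forward in the alphabet (wrapping around).
So "imagine" becomes "kocikpg".

kocikpg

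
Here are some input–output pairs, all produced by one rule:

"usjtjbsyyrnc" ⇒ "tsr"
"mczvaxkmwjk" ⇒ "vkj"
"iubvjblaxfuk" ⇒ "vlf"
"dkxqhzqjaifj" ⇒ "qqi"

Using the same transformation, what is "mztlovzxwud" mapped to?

Each output is the input with this applied: delete the first 3 characters, then keep one character in every 3, starting at position 1 (positions 1st, 4th, 7th, ...).
Applying both steps to "mztlovzxwud": "lovzxwud", then "lzu".

lzu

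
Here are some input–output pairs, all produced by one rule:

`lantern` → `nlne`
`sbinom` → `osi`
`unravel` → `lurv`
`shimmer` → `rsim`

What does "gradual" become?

lgau

Each output is the input with this applied: keep every other character starting from the first (positions 1st, 3rd, 5th, ...), then move the last character to the front.
"gradual" → "gaul" → "lgau".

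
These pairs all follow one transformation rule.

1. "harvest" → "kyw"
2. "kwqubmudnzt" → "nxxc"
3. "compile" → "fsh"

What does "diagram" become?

What's happening: keep one character in every 3, starting at position 1 (positions 1st, 4th, 7th, ...), then shift every letter 3 places forward in the alphabet (wrapping around).
For "diagram", step one produces "dgm"; step two turns that into "gjp".

gjp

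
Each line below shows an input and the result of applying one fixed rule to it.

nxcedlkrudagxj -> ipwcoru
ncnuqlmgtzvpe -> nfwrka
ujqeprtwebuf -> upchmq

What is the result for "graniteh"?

cyes

Each output is the input with this applied: shift every letter 11 places forward in the alphabet (wrapping around), then keep every other character starting from the second (positions 2nd, 4th, 6th, ...).
Applying both steps to "graniteh": "rclyteps", then "cyes".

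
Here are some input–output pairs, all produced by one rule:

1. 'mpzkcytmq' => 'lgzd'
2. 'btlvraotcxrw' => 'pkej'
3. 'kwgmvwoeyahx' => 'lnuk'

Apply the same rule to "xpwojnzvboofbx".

Each output is the input with this applied: shift every letter 13 places forward in the alphabet (wrapping around) — i.e. ROT13, then keep only the last 4 characters.
Doing the same to "xpwojnzvboofbx": "bsok".
(Check on "kwgmvwoeyahx": → "xjtzijbrlnuk" → "lnuk" ✓)

bsok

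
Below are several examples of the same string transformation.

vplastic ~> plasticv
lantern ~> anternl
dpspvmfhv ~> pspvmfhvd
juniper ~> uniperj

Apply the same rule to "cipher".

ipherc

Looking at the pairs, the operation is to move the first character to the end.
Doing the same to "cipher": "ipherc".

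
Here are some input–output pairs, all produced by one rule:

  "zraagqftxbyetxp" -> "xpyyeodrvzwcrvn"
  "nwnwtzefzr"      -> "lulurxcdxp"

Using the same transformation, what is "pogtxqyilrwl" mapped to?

The pattern: shift every letter 2 places backward in the alphabet (wrapping around).
So "pogtxqyilrwl" becomes "nmervowgjpuj".

nmervowgjpuj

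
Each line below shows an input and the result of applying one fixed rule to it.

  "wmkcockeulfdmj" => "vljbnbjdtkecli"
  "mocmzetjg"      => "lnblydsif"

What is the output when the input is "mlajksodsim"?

Looking at the pairs, the operation is to shift every letter 1 place backward in the alphabet (wrapping around).
For "mlajksodsim" the result is "lkzijrncrhl".

lkzijrncrhl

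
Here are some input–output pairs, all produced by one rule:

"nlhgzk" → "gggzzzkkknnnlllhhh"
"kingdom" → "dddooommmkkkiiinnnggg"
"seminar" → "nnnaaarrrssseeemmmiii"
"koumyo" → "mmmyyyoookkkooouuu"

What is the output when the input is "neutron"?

In each case the input is transformed by: move the last 3 characters to the front (rotate right by 3), then repeat every character 3 times.
Applying both steps to "neutron": "ronneut", then "rrrooonnnnnneeeuuuttt".

rrrooonnnnnneeeuuuttt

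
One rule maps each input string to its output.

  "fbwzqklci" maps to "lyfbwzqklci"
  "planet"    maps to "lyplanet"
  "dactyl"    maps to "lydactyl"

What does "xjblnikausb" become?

Looking at the pairs, the operation is to prepend "ly".
Applying that to "xjblnikausb" gives "lyxjblnikausb".

lyxjblnikausb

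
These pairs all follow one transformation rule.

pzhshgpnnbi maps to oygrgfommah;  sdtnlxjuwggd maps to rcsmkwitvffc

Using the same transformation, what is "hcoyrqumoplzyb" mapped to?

The rule is to shift every letter 1 place backward in the alphabet (wrapping around).
"hcoyrqumoplzyb" → "gbnxqptlnokyxa".

gbnxqptlnokyxa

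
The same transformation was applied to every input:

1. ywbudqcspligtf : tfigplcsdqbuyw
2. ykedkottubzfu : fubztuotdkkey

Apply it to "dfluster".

Rule — reverse the string, then swap each adjacent pair of characters (1↔2, 3↔4, ...).
Starting from "dfluster": after the first operation, "retsulfd"; after the second, "erstludf".

erstludf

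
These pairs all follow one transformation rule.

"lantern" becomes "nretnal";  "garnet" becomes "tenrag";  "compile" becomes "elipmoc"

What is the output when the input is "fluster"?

retsulf

Each output is the input with this applied: reverse the string.
Applying that to "fluster" gives "retsulf".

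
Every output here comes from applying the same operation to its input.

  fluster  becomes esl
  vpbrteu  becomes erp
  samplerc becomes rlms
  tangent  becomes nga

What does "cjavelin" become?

ieac

The rule is to reverse the string, then keep every other character starting from the second (positions 2nd, 4th, 6th, ...).
"cjavelin" → "nilevajc" → "ieac".
(Check on "tangent": → "tnegnat" → "nga" ✓)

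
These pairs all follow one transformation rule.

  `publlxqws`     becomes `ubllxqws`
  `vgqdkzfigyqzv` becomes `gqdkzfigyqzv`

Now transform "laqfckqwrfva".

aqfckqwrfva

Each output is the input with this applied: delete the first character.
So "laqfckqwrfva" becomes "aqfckqwrfva".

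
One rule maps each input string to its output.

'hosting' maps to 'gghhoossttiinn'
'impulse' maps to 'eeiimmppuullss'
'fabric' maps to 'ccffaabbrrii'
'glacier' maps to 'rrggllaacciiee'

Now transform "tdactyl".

llttddaaccttyy

In each case the input is transformed by: move the last character to the front, then double every character.
On "tdactyl": the first step gives "ltdacty", and the second then gives "llttddaaccttyy".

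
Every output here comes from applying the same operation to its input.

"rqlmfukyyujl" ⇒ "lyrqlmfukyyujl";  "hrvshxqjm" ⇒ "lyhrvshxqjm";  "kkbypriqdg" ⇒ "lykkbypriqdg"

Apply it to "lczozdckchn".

Rule — prepend "ly".
"lczozdckchn" → "lylczozdckchn".

lylczozdckchn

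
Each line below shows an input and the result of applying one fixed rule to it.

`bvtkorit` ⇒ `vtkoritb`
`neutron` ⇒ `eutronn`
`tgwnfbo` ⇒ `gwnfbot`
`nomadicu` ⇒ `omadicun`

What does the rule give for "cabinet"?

abinetc

The rule is to move the first character to the end.
"cabinet" → "abinetc".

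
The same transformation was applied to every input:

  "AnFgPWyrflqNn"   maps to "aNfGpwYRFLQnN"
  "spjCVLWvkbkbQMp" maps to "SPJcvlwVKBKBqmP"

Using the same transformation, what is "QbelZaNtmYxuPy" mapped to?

What's happening: flip the case of every letter.
"QbelZaNtmYxuPy" → "qBELzAnTMyXUpY".

qBELzAnTMyXUpY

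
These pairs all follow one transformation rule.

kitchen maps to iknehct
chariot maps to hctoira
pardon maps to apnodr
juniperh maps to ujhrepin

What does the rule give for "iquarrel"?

The rule is to move the first 2 characters to the end (rotate left by 2), then reverse the string.
Applying both steps to "iquarrel": "uarreliq", then "qilerrau".
(Check on "juniperh": → "niperhju" → "ujhrepin" ✓)

qilerrau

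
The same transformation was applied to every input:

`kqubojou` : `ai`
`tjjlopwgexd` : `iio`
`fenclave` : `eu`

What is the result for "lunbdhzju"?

ai

Each output is the input with this applied: shift every letter 1 place backward in the alphabet (wrapping around), then keep only the vowels.
So "lunbdhzju" becomes "ai".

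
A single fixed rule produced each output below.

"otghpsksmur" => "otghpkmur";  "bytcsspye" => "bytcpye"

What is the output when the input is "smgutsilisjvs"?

The transformation: remove every "s".
So "smgutsilisjvs" becomes "mgutilijv".

mgutilijv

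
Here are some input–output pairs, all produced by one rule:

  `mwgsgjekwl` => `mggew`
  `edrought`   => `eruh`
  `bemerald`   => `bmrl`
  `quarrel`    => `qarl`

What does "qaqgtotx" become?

In each case the input is transformed by: keep every other character starting from the first (positions 1st, 3rd, 5th, ...).
For "qaqgtotx" the result is "qqtt".

qqtt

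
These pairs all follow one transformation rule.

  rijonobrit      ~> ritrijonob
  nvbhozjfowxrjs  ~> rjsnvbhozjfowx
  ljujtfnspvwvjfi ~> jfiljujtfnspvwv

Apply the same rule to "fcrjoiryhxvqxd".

qxdfcrjoiryhxv

The rule is to move the last 3 characters to the front (rotate right by 3).
Doing the same to "fcrjoiryhxvqxd": "qxdfcrjoiryhxv".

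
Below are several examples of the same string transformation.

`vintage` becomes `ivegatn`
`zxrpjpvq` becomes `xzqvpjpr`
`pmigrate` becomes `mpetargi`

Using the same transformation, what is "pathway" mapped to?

apyawht

Rule — move the first 2 characters to the end (rotate left by 2), then reverse the string.
Doing the same to "pathway": "apyawht".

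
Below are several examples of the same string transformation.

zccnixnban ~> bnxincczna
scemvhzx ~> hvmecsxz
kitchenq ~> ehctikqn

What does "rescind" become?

icserdn

Looking at the pairs, the operation is to reverse the string, then move the first 2 characters to the end (rotate left by 2).
So "rescind" becomes "icserdn".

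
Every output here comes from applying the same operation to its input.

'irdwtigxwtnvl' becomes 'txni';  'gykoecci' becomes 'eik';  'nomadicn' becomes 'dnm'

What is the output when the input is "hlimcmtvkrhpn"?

Each output is the input with this applied: move the first 3 characters to the end (rotate left by 3), then keep one character in every 3, starting at position 2 (positions 2nd, 5th, 8th, ...).
Working it through for "hlimcmtvkrhpn": intermediate "mcmtvkrhpnhli", final "cvhh".

cvhh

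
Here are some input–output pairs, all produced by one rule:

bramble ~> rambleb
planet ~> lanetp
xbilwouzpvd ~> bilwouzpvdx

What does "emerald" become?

The transformation: move the first character to the end.
On "emerald" that produces "meralde".

meralde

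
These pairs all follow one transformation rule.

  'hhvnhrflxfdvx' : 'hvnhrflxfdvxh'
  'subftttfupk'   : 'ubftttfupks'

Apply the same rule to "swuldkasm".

wuldkasms

The pattern: move the first character to the end.
On "swuldkasm" that produces "wuldkasms".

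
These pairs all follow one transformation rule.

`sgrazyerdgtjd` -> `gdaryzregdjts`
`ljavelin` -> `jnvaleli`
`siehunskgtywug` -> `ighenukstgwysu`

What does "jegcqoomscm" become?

emcgoqmocsj

The pattern: swap the first and last characters, then swap each adjacent pair of characters (1↔2, 3↔4, ...).
For "jegcqoomscm", step one produces "megcqoomscj"; step two turns that into "emcgoqmocsj".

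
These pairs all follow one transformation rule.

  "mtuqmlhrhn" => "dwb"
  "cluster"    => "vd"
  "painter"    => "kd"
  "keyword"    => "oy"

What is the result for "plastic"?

Rule — shift every letter 10 places forward in the alphabet (wrapping around), then keep one character in every 3, starting at position 2 (positions 2nd, 5th, 8th, ...).
Applying both steps to "plastic": "zvkcdsm", then "vd".

vd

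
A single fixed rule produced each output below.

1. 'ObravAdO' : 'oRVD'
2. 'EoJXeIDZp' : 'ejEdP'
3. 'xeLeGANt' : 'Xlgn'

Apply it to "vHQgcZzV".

Looking at the pairs, the operation is to keep every other character starting from the first (positions 1st, 3rd, 5th, ...), then flip the case of every letter.
On "vHQgcZzV" that produces "VqCZ".

VqCZ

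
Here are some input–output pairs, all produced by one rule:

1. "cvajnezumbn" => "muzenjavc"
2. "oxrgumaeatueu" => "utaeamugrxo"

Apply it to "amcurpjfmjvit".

What's happening: reverse the string, then delete the first 2 characters.
On "amcurpjfmjvit": the first step gives "tivjmfjprucma", and the second then gives "vjmfjprucma".
(Check on "cvajnezumbn": → "nbmuzenjavc" → "muzenjavc" ✓)

vjmfjprucma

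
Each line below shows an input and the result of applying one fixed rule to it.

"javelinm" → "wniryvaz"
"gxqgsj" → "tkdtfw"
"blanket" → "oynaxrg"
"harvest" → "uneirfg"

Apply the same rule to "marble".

Each output is the input with this applied: shift every letter 13 places forward in the alphabet (wrapping around) — i.e. ROT13.
Applying that to "marble" gives "zneoyr".

zneoyr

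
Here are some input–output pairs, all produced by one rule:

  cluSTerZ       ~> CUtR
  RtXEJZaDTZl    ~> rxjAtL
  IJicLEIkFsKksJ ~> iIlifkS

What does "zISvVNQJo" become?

In each case the input is transformed by: keep every other character starting from the first (positions 1st, 3rd, 5th, ...), then flip the case of every letter.
On "zISvVNQJo": the first step gives "zSVQo", and the second then gives "ZsvqO".
(Check on "cluSTerZ": → "cuTr" → "CUtR" ✓)

ZsvqO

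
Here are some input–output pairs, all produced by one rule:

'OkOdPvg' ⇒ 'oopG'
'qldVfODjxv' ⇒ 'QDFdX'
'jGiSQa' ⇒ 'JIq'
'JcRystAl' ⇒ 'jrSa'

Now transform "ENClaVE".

The transformation: keep every other character starting from the first (positions 1st, 3rd, 5th, ...), then flip the case of every letter.
Working it through for "ENClaVE": intermediate "ECaE", final "ecAe".

ecAe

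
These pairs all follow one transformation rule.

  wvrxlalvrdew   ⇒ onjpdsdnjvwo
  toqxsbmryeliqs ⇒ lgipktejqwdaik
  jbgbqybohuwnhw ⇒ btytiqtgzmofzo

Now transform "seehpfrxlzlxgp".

kwwzhxjpdrdpyh

In each case the input is transformed by: shift every letter 8 places backward in the alphabet (wrapping around).
Applying that to "seehpfrxlzlxgp" gives "kwwzhxjpdrdpyh".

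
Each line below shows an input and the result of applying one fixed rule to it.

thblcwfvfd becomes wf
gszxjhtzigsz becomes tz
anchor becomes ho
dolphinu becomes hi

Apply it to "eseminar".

In each case the input is transformed by: swap the front and back halves of the string, then keep only the first 2 characters.
Applying both steps to "eseminar": "inaresem", then "in".

in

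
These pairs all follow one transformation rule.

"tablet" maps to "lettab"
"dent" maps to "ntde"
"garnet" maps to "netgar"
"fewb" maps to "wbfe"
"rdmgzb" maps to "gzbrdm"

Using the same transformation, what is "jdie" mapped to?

iejd

The transformation: swap the front and back halves of the string.
Applying that to "jdie" gives "iejd".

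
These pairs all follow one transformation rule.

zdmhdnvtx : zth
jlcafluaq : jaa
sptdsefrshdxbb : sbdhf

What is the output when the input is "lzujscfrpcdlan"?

Looking at the pairs, the operation is to take characters alternately from the front and the back (1st, last, 2nd, 2nd-last, ...), then keep one character in every 3, starting at position 1 (positions 1st, 4th, 7th, ...).
Doing the same to "lzujscfrpcdlan": "lajcf".

lajcf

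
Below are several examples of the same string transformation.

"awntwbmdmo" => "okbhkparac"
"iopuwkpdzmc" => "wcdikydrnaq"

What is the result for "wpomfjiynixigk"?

kdcatxwmbwlwuy

What's happening: shift every letter 12 places backward in the alphabet (wrapping around).
For "wpomfjiynixigk" the result is "kdcatxwmbwlwuy".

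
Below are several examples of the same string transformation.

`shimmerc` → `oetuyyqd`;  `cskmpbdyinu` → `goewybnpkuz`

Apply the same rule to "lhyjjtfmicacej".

vxtkvvfryuomoq

Looking at the pairs, the operation is to move the last character to the front, then shift every letter 12 places forward in the alphabet (wrapping around).
Applying both steps to "lhyjjtfmicacej": "jlhyjjtfmicace", then "vxtkvvfryuomoq".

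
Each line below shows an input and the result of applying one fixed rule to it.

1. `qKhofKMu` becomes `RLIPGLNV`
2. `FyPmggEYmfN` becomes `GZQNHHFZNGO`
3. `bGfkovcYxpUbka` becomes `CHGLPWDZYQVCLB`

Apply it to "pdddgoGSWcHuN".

QEEEHPHTXDIVO

Each output is the input with this applied: shift every letter 1 place forward in the alphabet (wrapping around), then convert every letter to uppercase.
For "pdddgoGSWcHuN", step one produces "qeeehpHTXdIvO"; step two turns that into "QEEEHPHTXDIVO".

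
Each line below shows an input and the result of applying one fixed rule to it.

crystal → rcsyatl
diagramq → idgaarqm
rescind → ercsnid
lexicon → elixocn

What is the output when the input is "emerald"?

The rule is to swap each adjacent pair of characters (1↔2, 3↔4, ...).
Doing the same to "emerald": "merelad".

merelad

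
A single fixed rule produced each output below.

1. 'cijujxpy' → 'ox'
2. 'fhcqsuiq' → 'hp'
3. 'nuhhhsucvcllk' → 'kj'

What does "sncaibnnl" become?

mk

Rule — shift every letter 1 place backward in the alphabet (wrapping around), then keep only the last 2 characters.
"sncaibnnl" → "mk".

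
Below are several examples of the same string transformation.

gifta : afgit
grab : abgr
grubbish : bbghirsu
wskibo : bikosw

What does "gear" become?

aegr

What's happening: sort the characters into alphabetical order.
Applying that to "gear" gives "aegr".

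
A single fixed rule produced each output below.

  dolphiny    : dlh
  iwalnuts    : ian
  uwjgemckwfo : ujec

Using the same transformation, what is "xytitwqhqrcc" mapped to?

Rule — delete the last 3 characters, then keep every other character starting from the first (positions 1st, 3rd, 5th, ...).
Starting from "xytitwqhqrcc": after the first operation, "xytitwqhq"; after the second, "xttqq".

xttqq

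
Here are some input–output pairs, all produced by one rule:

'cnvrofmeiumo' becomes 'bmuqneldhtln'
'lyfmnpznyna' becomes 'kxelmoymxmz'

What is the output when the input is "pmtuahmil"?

olstzglhk

The pattern: shift every letter 1 place backward in the alphabet (wrapping around).
Applying that to "pmtuahmil" gives "olstzglhk".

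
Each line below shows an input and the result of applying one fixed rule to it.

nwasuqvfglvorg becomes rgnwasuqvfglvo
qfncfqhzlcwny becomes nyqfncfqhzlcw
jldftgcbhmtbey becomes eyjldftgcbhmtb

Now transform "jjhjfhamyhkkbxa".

The pattern: move the last 2 characters to the front (rotate right by 2).
Applying that to "jjhjfhamyhkkbxa" gives "xajjhjfhamyhkkb".

xajjhjfhamyhkkb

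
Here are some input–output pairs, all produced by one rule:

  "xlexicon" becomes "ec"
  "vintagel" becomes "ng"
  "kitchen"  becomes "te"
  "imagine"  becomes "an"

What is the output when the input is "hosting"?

sn

The transformation: keep one character in every 3, starting at position 3 (positions 3rd, 6th, 9th, ...).
"hosting" → "sn".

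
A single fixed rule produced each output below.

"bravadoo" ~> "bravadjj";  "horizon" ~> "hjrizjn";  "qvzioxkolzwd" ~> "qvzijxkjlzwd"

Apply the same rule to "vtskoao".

vtskjaj

The pattern: replace every "o" with "j".
So "vtskoao" becomes "vtskjaj".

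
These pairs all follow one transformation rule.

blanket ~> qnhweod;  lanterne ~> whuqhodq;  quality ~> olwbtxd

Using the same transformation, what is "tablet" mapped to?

ohwwde

Looking at the pairs, the operation is to shift every letter 3 places forward in the alphabet (wrapping around), then move the first 3 characters to the end (rotate left by 3).
Applying both steps to "tablet": "wdeohw", then "ohwwde".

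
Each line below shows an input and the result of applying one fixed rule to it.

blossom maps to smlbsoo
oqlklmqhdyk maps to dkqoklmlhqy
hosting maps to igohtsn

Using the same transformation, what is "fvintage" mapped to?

egvfniat

In each case the input is transformed by: swap each adjacent pair of characters (1↔2, 3↔4, ...), then move the last 2 characters to the front (rotate right by 2).
"fvintage" → "vfniateg" → "egvfniat".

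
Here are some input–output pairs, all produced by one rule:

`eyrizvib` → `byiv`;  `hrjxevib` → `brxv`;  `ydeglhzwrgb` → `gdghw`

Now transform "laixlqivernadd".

daxqvra

Looking at the pairs, the operation is to keep every other character starting from the second (positions 2nd, 4th, 6th, ...), then move the last character to the front.
Starting from "laixlqivernadd": after the first operation, "axqvrad"; after the second, "daxqvra".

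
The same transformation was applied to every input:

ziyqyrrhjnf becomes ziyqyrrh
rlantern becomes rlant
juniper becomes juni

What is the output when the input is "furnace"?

furn

The transformation: delete the last 3 characters.
So "furnace" becomes "furn".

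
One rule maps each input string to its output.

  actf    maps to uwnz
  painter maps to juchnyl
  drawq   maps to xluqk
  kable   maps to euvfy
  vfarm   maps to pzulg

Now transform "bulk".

The rule is to shift every letter 6 places backward in the alphabet (wrapping around).
On "bulk" that produces "vofe".

vofe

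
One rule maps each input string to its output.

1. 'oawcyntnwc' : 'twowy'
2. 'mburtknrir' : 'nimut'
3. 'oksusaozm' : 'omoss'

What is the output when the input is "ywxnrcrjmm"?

The rule is to keep every other character starting from the first (positions 1st, 3rd, 5th, ...), then move the first 3 characters to the end (rotate left by 3).
For "ywxnrcrjmm" the result is "rmyxr".

rmyxr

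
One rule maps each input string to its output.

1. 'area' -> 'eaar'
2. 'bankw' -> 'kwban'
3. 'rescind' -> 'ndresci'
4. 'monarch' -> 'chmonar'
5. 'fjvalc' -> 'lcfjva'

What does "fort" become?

rtfo

Rule — move the last 2 characters to the front (rotate right by 2).
Doing the same to "fort": "rtfo".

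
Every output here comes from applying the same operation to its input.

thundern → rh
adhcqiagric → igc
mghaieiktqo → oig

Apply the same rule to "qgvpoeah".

pg

What's happening: sort the characters into reverse alphabetical order, then keep one character in every 3, starting at position 3 (positions 3rd, 6th, 9th, ...).
"qgvpoeah" → "vqpohgea" → "pg".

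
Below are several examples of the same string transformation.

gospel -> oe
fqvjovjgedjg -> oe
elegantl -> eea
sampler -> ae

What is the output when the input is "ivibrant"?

What's happening: keep only the vowels.
"ivibrant" → "iia".

iia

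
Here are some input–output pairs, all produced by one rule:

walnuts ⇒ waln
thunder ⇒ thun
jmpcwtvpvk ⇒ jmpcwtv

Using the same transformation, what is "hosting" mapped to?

The transformation: delete the last 3 characters.
On "hosting" that produces "host".

host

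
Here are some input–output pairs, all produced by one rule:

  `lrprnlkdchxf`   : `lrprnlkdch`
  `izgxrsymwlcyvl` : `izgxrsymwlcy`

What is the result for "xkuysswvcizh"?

Each output is the input with this applied: delete the last 2 characters.
On "xkuysswvcizh" that produces "xkuysswvci".

xkuysswvci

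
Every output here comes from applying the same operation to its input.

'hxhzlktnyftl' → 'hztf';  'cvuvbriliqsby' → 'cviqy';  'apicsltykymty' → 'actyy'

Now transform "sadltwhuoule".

The transformation: keep one character in every 3, starting at position 1 (positions 1st, 4th, 7th, ...).
On "sadltwhuoule" that produces "slhu".

slhu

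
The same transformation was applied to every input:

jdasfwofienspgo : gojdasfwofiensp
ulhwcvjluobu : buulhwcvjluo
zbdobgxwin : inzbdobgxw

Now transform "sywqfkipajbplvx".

Looking at the pairs, the operation is to move the last 2 characters to the front (rotate right by 2).
Applying that to "sywqfkipajbplvx" gives "vxsywqfkipajbpl".

vxsywqfkipajbpl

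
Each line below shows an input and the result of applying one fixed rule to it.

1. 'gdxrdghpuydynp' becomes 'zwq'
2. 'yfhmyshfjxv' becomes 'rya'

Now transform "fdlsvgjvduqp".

In each case the input is transformed by: shift every letter 7 places backward in the alphabet (wrapping around), then keep only the first 3 characters.
Applying both steps to "fdlsvgjvduqp": "ywelozcownji", then "ywe".

ywe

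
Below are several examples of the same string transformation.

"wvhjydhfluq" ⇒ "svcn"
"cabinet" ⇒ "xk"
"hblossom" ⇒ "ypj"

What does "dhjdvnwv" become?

ess

In each case the input is transformed by: keep one character in every 3, starting at position 2 (positions 2nd, 5th, 8th, ...), then shift every letter 3 places backward in the alphabet (wrapping around).
On "dhjdvnwv": the first step gives "hvv", and the second then gives "ess".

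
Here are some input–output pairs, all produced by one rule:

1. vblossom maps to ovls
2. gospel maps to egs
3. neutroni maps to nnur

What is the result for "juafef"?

eja

Looking at the pairs, the operation is to keep every other character starting from the first (positions 1st, 3rd, 5th, ...), then move the last character to the front.
"juafef" → "jae" → "eja".
(Check on "gospel": → "gse" → "egs" ✓)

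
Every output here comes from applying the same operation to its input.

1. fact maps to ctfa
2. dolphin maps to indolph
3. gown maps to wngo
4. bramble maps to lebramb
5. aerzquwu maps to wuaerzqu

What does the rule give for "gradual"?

algradu

The transformation: move the last 2 characters to the front (rotate right by 2).
For "gradual" the result is "algradu".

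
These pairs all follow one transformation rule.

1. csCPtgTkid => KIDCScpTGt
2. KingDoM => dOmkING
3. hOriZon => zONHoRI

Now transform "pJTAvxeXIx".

xiXPjtaVXE

Looking at the pairs, the operation is to move the last 3 characters to the front (rotate right by 3), then flip the case of every letter.
Working it through for "pJTAvxeXIx": intermediate "XIxpJTAvxe", final "xiXPjtaVXE".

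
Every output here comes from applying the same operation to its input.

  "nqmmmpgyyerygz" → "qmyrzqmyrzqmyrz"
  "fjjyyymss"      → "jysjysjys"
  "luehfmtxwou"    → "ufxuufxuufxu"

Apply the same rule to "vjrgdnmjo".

In each case the input is transformed by: keep one character in every 3, starting at position 2 (positions 2nd, 5th, 8th, ...), then write the whole string 3 times in a row.
Working it through for "vjrgdnmjo": intermediate "jdj", final "jdjjdjjdj".

jdjjdjjdj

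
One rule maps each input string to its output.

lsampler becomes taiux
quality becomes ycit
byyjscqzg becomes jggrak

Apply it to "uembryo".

cmuj

What's happening: delete the last 3 characters, then shift every letter 8 places forward in the alphabet (wrapping around).
For "uembryo", step one produces "uemb"; step two turns that into "cmuj".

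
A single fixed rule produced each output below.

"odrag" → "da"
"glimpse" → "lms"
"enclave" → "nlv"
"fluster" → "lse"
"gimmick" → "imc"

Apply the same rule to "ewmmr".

Rule — keep every other character starting from the second (positions 2nd, 4th, 6th, ...).
So "ewmmr" becomes "wm".

wm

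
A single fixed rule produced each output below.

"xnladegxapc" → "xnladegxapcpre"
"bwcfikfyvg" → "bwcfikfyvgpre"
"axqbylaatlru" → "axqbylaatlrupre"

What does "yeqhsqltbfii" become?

yeqhsqltbfiipre

The rule is to append "pre".
"yeqhsqltbfii" → "yeqhsqltbfiipre".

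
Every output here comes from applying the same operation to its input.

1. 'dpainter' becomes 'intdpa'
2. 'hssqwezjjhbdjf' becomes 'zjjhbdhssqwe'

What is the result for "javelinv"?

elijav

Looking at the pairs, the operation is to delete the last 2 characters, then swap the front and back halves of the string.
For "javelinv", step one produces "javeli"; step two turns that into "elijav".
(Check on "hssqwezjjhbdjf": → "hssqwezjjhbd" → "zjjhbdhssqwe" ✓)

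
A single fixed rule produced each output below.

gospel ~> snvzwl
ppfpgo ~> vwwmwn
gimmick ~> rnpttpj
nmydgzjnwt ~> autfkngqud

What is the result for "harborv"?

The rule is to shift every letter 7 places forward in the alphabet (wrapping around), then move the last character to the front.
On "harborv": the first step gives "ohyivyc", and the second then gives "cohyivy".
(Check on "gospel": → "nvzwls" → "snvzwl" ✓)

cohyivy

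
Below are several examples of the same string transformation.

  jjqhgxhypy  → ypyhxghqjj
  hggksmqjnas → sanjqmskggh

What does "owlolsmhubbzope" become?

epozbbuhmslolwo

The transformation: reverse the string.
On "owlolsmhubbzope" that produces "epozbbuhmslolwo".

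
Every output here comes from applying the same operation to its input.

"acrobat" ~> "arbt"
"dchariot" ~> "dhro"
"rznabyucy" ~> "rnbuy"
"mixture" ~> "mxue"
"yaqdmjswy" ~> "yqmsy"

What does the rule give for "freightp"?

fegt

Rule — keep every other character starting from the first (positions 1st, 3rd, 5th, ...).
Doing the same to "freightp": "fegt".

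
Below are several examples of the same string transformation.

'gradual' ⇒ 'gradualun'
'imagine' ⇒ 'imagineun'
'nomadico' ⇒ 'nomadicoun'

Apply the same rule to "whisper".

whisperun

The pattern: append "un".
For "whisper" the result is "whisperun".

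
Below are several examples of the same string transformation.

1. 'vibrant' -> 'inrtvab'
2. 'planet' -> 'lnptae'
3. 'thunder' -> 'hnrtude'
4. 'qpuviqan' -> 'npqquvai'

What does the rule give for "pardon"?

The rule is to sort the characters into alphabetical order, then move the first 2 characters to the end (rotate left by 2).
On "pardon": the first step gives "adnopr", and the second then gives "noprad".

noprad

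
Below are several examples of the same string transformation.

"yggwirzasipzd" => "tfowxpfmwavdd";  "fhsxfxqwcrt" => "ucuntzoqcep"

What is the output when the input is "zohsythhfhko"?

Each output is the input with this applied: move the first 3 characters to the end (rotate left by 3), then shift every letter 3 places backward in the alphabet (wrapping around).
For "zohsythhfhko" the result is "pvqeecehlwle".
(Check on "fhsxfxqwcrt": → "xfxqwcrtfhs" → "ucuntzoqcep" ✓)

pvqeecehlwle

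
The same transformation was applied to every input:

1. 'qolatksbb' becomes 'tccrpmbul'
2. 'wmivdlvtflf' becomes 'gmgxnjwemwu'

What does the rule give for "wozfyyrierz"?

fsaxpagzzsj

The transformation: shift every letter 1 place forward in the alphabet (wrapping around), then move the last 3 characters to the front (rotate right by 3).
Starting from "wozfyyrierz": after the first operation, "xpagzzsjfsa"; after the second, "fsaxpagzzsj".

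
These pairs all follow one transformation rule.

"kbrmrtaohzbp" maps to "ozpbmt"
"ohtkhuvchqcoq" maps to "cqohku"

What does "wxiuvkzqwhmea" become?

qhexuk

Each output is the input with this applied: keep every other character starting from the second (positions 2nd, 4th, 6th, ...), then move the first 3 characters to the end (rotate left by 3).
Working it through for "wxiuvkzqwhmea": intermediate "xukqhe", final "qhexuk".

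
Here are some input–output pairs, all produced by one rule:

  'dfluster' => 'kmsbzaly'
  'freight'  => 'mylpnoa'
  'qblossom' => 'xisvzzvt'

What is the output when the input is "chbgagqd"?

Rule — shift every letter 7 places forward in the alphabet (wrapping around).
For "chbgagqd" the result is "joinhnxk".

joinhnxk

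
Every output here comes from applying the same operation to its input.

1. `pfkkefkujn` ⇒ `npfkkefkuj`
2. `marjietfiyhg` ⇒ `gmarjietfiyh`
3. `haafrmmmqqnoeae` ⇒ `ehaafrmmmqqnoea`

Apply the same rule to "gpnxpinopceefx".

xgpnxpinopceef

The rule is to move the last character to the front.
For "gpnxpinopceefx" the result is "xgpnxpinopceef".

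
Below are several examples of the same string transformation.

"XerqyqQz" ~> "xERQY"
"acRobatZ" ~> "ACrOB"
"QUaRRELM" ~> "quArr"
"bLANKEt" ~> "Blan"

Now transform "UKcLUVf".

The pattern: flip the case of every letter, then delete the last 3 characters.
"UKcLUVf" → "ukCluvF" → "ukCl".

ukCl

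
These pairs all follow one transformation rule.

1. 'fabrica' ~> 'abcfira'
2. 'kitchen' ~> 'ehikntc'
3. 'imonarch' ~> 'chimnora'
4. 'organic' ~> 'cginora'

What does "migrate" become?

Each output is the input with this applied: sort the characters into alphabetical order, then move the first character to the end.
Applying both steps to "migrate": "aegimrt", then "egimrta".

egimrta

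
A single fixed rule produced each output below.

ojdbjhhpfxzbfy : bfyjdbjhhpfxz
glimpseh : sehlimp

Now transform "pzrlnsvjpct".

pctzrlnsvj

The rule is to delete the first character, then move the last 3 characters to the front (rotate right by 3).
On "pzrlnsvjpct": the first step gives "zrlnsvjpct", and the second then gives "pctzrlnsvj".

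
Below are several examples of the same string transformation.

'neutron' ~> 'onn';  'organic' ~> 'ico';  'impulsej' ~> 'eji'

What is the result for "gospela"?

Each output is the input with this applied: move the first character to the end, then keep only the last 3 characters.
Starting from "gospela": after the first operation, "ospelag"; after the second, "lag".

lag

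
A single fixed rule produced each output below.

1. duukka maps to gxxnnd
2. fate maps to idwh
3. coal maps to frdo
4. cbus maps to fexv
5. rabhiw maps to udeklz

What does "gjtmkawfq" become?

jmwpndzit

What's happening: shift every letter 3 places forward in the alphabet (wrapping around).
For "gjtmkawfq" the result is "jmwpndzit".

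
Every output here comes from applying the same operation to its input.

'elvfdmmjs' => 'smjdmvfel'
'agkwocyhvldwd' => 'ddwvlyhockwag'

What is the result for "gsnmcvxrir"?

What's happening: swap each adjacent pair of characters (1↔2, 3↔4, ...), then reverse the string.
Applying that to "gsnmcvxrir" gives "irxrcvnmgs".

irxrcvnmgs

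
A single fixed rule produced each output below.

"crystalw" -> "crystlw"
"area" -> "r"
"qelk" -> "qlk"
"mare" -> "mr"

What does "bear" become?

br

Each output is the input with this applied: remove every vowel.
For "bear" the result is "br".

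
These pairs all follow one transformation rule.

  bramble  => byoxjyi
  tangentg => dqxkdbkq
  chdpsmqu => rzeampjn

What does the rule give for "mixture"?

bjfuqro

The rule is to move the last character to the front, then shift every letter 3 places backward in the alphabet (wrapping around).
Starting from "mixture": after the first operation, "emixtur"; after the second, "bjfuqro".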